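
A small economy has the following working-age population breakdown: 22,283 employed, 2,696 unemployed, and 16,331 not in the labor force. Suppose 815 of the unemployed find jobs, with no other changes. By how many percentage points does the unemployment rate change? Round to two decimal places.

Initially, labor force = 22,283 + 2,696 = 24,979, so u = 2,696/24,979 = 10.79%.
After the change, unemployed falls and employed rises by 815; labor force unchanged → E = 23,098, U = 1,881, labor force = 24,979.
New unemployment rate = 1,881 / 24,979 = 7.53%.
Change = 7.53% − 10.79% = −3.26 percentage points.

The unemployment rate changes by −3.26 percentage points.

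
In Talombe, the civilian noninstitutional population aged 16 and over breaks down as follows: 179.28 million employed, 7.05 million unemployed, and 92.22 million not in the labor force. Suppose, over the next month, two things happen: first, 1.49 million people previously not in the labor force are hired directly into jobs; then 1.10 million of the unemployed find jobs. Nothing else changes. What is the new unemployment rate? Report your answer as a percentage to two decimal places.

New unemployment rate ≈ 3.17%.

Initially, labor force = 179.28 + 7.05 = 186.33 million, so u = 7.05/186.33 = 3.78%.
After the first change, employed and labor force both rise by 1.49; unemployed unchanged → E = 180.77, U = 7.05, labor force = 187.82 million.
After the second change, unemployed falls and employed rises by 1.10; labor force unchanged → E = 181.87, U = 5.95, labor force = 187.82 million.
New unemployment rate = 5.95 / 187.82 = 3.17%.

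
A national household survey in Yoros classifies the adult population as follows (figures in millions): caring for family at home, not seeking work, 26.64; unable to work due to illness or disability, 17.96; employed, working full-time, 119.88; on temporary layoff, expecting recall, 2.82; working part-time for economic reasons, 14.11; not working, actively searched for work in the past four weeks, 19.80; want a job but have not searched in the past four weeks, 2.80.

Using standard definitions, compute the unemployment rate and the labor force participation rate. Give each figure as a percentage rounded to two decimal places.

Employed = 119.88 + 14.11 = 133.99 million (anyone who worked, including part-time for economic reasons, counts as employed).
Unemployed = 2.82 + 19.80 = 22.62 million (jobless and actively searching, or on temporary layoff).
Labor force = 133.99 + 22.62 = 156.61 million.
Not in labor force = 26.64 + 17.96 + 2.80 = 47.40 million (those not working and not actively searching are outside the labor force — including those who want a job but have given up searching).
Civilian working-age population = 156.61 + 47.40 = 204.01 million.
Unemployment rate = 22.62 / 156.61 = 14.44%.
Labor force participation rate = 156.61 / 204.01 = 76.77%.

Unemployment rate ≈ 14.44%; labor force participation rate ≈ 76.77%.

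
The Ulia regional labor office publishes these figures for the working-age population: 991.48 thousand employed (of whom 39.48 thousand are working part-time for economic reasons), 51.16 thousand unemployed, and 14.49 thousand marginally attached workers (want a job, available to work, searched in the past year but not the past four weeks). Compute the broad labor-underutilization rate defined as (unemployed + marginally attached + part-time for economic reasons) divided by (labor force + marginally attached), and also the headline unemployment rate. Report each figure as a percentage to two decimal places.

Broad underutilization rate ≈ 9.94%; headline unemployment rate ≈ 4.91%.

Labor force = 991.48 + 51.16 = 1,042.64 thousand.
Numerator = 51.16 + 14.49 + 39.48 = 105.13 thousand.
Denominator = 1,042.64 + 14.49 = 1,057.13 thousand.
Broad rate = 105.13 / 1,057.13 = 9.94%.
Headline unemployment rate = 51.16 / 1,042.64 = 4.91%.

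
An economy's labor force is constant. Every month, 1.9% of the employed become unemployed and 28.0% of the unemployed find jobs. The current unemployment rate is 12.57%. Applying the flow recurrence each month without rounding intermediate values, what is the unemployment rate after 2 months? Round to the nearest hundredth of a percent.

Unemployment rate after two months ≈ 9.41%.

With a fixed labor force, u_{t+1} = u_t + s·(1−u_t) − f·u_t = u_t·(1−s−f) + s.
Here 1−s−f = 0.701 and s = 0.019.
u_1 = 0.125700 × 0.701 + 0.019 = 0.107116.
u_2 = 0.107116 × 0.701 + 0.019 = 0.094088.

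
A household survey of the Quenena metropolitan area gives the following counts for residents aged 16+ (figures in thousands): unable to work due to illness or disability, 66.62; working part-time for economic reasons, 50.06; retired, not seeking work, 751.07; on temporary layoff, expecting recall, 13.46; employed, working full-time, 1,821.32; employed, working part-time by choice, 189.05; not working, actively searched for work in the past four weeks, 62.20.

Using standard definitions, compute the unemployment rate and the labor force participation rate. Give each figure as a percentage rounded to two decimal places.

Employed = 50.06 + 1,821.32 + 189.05 = 2,060.43 thousand (anyone who worked, including part-time for economic reasons, counts as employed).
Unemployed = 13.46 + 62.20 = 75.66 thousand (jobless and actively searching, or on temporary layoff).
Labor force = 2,060.43 + 75.66 = 2,136.09 thousand.
Not in labor force = 66.62 + 751.07 = 817.69 thousand (those not working and not actively searching are outside the labor force).
Civilian working-age population = 2,136.09 + 817.69 = 2,953.78 thousand.
Unemployment rate = 75.66 / 2,136.09 = 3.54%.
Labor force participation rate = 2,136.09 / 2,953.78 = 72.32%.

Unemployment rate ≈ 3.54%; labor force participation rate ≈ 72.32%.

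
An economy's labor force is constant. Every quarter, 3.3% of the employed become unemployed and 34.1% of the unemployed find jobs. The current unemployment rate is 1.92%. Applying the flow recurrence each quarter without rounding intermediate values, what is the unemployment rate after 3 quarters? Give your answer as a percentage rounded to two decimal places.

With a fixed labor force, u_{t+1} = u_t + s·(1−u_t) − f·u_t = u_t·(1−s−f) + s.
Here 1−s−f = 0.626 and s = 0.033.
u_1 = 0.019200 × 0.626 + 0.033 = 0.045019.
u_2 = 0.045019 × 0.626 + 0.033 = 0.061182.
u_3 = 0.061182 × 0.626 + 0.033 = 0.071300.

Unemployment rate after three quarters ≈ 7.13%.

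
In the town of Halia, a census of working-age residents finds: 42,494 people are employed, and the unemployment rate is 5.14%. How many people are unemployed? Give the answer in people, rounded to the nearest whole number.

Let U be the number unemployed. The labor force is E + U, and U/(E+U) = 0.0514.
So U = 0.0514 × 42,494 / (1 − 0.0514) = 2184.19 / 0.9486 ≈ 2,303.

About 2,303 are unemployed.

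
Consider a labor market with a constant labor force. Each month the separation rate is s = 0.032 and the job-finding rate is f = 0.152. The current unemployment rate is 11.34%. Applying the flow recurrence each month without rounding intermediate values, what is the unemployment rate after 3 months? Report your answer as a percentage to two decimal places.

With a fixed labor force, u_{t+1} = u_t + s·(1−u_t) − f·u_t = u_t·(1−s−f) + s.
Here 1−s−f = 0.816 and s = 0.032.
u_1 = 0.113400 × 0.816 + 0.032 = 0.124534.
u_2 = 0.124534 × 0.816 + 0.032 = 0.133620.
u_3 = 0.133620 × 0.816 + 0.032 = 0.141034.

Unemployment rate after three months ≈ 14.10%.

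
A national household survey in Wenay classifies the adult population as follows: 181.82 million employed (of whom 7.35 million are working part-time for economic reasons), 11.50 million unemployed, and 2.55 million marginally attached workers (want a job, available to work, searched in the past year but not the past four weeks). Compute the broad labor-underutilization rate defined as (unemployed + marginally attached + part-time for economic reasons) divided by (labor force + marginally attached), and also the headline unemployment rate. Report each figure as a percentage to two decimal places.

Labor force = 181.82 + 11.50 = 193.32 million.
Numerator = 11.50 + 2.55 + 7.35 = 21.40 million.
Denominator = 193.32 + 2.55 = 195.87 million.
Broad rate = 21.40 / 195.87 = 10.93%.
Headline unemployment rate = 11.50 / 193.32 = 5.95%.

Broad underutilization rate ≈ 10.93%; headline unemployment rate ≈ 5.95%.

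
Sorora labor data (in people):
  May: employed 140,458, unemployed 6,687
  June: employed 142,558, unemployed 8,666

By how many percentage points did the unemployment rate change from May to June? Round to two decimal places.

May: labor force = 140,458 + 6,687 = 147,145; u = 6,687/147,145 = 4.54%.
June: labor force = 142,558 + 8,666 = 151,224; u = 8,666/151,224 = 5.73%.
Change = 5.73% − 4.54% = +1.19 pp.

The unemployment rate changed by +1.19 percentage points.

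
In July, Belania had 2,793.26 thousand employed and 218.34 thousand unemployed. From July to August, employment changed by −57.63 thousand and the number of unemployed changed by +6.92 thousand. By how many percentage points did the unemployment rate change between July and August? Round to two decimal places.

The unemployment rate changed by +0.36 percentage points.

July: labor force = 2,793.26 + 218.34 = 3,011.60; u = 218.34/3,011.60 = 7.25%.
August: labor force = 2,735.63 + 225.26 = 2,960.89; u = 225.26/2,960.89 = 7.61%.
Change = 7.61% − 7.25% = +0.36 pp.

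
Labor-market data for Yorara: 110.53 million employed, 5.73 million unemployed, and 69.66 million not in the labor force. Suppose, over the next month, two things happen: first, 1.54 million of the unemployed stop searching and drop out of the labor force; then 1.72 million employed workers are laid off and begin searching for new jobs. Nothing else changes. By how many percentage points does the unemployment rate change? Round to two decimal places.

Initially, labor force = 110.53 + 5.73 = 116.26 million, so u = 5.73/116.26 = 4.93%.
After the first change, unemployed and labor force both fall by 1.54 → E = 110.53, U = 4.19, labor force = 114.72 million.
After the second change, employed falls and unemployed rises by 1.72; labor force unchanged → E = 108.81, U = 5.91, labor force = 114.72 million.
New unemployment rate = 5.91 / 114.72 = 5.15%.
Change = 5.15% − 4.93% = +0.22 percentage points.

The unemployment rate changes by +0.22 percentage points.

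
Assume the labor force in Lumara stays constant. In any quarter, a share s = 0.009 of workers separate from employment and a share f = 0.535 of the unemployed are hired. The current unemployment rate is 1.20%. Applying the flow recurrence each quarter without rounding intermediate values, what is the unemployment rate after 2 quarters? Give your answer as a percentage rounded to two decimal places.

With a fixed labor force, u_{t+1} = u_t + s·(1−u_t) − f·u_t = u_t·(1−s−f) + s.
Here 1−s−f = 0.456 and s = 0.009.
u_1 = 0.012000 × 0.456 + 0.009 = 0.014472.
u_2 = 0.014472 × 0.456 + 0.009 = 0.015599.

Unemployment rate after two quarters ≈ 1.56%.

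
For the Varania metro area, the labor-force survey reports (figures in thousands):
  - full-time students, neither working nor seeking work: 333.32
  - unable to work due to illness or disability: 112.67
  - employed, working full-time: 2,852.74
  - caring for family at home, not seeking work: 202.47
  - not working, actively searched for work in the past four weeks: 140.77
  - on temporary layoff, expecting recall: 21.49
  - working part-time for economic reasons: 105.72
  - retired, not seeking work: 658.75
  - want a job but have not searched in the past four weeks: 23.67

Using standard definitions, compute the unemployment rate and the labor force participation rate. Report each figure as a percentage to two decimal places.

Unemployment rate ≈ 5.20%; labor force participation rate ≈ 70.10%.

Employed = 2,852.74 + 105.72 = 2,958.46 thousand (anyone who worked, including part-time for economic reasons, counts as employed).
Unemployed = 140.77 + 21.49 = 162.26 thousand (jobless and actively searching, or on temporary layoff).
Labor force = 2,958.46 + 162.26 = 3,120.72 thousand.
Not in labor force = 333.32 + 112.67 + 202.47 + 658.75 + 23.67 = 1,330.88 thousand (those not working and not actively searching are outside the labor force — including those who want a job but have given up searching).
Civilian working-age population = 3,120.72 + 1,330.88 = 4,451.60 thousand.
Unemployment rate = 162.26 / 3,120.72 = 5.20%.
Labor force participation rate = 3,120.72 / 4,451.60 = 70.10%.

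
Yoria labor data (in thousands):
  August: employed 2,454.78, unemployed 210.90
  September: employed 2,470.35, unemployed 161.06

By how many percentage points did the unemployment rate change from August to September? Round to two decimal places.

August: labor force = 2,454.78 + 210.90 = 2,665.68; u = 210.90/2,665.68 = 7.91%.
September: labor force = 2,470.35 + 161.06 = 2,631.41; u = 161.06/2,631.41 = 6.12%.
Change = 6.12% − 7.91% = −1.79 pp.

The unemployment rate changed by −1.79 percentage points.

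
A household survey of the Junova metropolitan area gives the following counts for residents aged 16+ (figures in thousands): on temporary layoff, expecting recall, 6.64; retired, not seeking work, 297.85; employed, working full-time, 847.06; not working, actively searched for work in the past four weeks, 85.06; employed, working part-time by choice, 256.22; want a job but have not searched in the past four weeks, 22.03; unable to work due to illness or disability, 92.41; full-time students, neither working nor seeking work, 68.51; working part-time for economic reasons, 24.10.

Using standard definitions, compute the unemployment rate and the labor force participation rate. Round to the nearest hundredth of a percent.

Unemployment rate ≈ 7.52%; labor force participation rate ≈ 71.72%.

Employed = 847.06 + 256.22 + 24.10 = 1,127.38 thousand (anyone who worked, including part-time for economic reasons, counts as employed).
Unemployed = 6.64 + 85.06 = 91.70 thousand (jobless and actively searching, or on temporary layoff).
Labor force = 1,127.38 + 91.70 = 1,219.08 thousand.
Not in labor force = 297.85 + 22.03 + 92.41 + 68.51 = 480.80 thousand (those not working and not actively searching are outside the labor force — including those who want a job but have given up searching).
Civilian working-age population = 1,219.08 + 480.80 = 1,699.88 thousand.
Unemployment rate = 91.70 / 1,219.08 = 7.52%.
Labor force participation rate = 1,219.08 / 1,699.88 = 71.72%.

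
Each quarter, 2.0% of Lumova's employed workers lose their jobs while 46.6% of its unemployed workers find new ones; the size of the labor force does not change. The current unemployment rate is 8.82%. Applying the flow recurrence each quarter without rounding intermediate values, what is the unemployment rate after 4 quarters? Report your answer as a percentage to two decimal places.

With a fixed labor force, u_{t+1} = u_t + s·(1−u_t) − f·u_t = u_t·(1−s−f) + s.
Here 1−s−f = 0.514 and s = 0.020.
u_1 = 0.088200 × 0.514 + 0.020 = 0.065335.
u_2 = 0.065335 × 0.514 + 0.020 = 0.053582.
u_3 = 0.053582 × 0.514 + 0.020 = 0.047541.
u_4 = 0.047541 × 0.514 + 0.020 = 0.044436.

Unemployment rate after four quarters ≈ 4.44%.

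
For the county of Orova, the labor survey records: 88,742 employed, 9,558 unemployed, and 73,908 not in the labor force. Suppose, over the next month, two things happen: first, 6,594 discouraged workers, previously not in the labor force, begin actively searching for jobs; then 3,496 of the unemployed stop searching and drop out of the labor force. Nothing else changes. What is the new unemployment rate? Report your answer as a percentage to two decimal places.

Initially, labor force = 88,742 + 9,558 = 98,300, so u = 9,558/98,300 = 9.72%.
After the first change, unemployed and labor force both rise by 6,594 → E = 88,742, U = 16,152, labor force = 104,894.
After the second change, unemployed and labor force both fall by 3,496 → E = 88,742, U = 12,656, labor force = 101,398.
New unemployment rate = 12,656 / 101,398 = 12.48%.

New unemployment rate ≈ 12.48%.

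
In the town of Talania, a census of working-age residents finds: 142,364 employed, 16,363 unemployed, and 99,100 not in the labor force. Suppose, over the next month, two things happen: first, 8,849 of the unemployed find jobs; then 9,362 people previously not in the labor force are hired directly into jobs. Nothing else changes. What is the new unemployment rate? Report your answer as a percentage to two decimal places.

New unemployment rate ≈ 4.47%.

Initially, labor force = 142,364 + 16,363 = 158,727, so u = 16,363/158,727 = 10.31%.
After the first change, unemployed falls and employed rises by 8,849; labor force unchanged → E = 151,213, U = 7,514, labor force = 158,727.
After the second change, employed and labor force both rise by 9,362; unemployed unchanged → E = 160,575, U = 7,514, labor force = 168,089.
New unemployment rate = 7,514 / 168,089 = 4.47%.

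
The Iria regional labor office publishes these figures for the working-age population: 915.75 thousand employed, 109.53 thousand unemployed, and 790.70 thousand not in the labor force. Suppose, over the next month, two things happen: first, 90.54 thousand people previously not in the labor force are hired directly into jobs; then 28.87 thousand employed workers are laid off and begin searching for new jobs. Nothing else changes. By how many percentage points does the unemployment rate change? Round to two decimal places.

The unemployment rate changes by +1.72 percentage points.

Initially, labor force = 915.75 + 109.53 = 1,025.28 thousand, so u = 109.53/1,025.28 = 10.68%.
After the first change, employed and labor force both rise by 90.54; unemployed unchanged → E = 1,006.29, U = 109.53, labor force = 1,115.82 thousand.
After the second change, employed falls and unemployed rises by 28.87; labor force unchanged → E = 977.42, U = 138.40, labor force = 1,115.82 thousand.
New unemployment rate = 138.40 / 1,115.82 = 12.40%.
Change = 12.40% − 10.68% = +1.72 percentage points.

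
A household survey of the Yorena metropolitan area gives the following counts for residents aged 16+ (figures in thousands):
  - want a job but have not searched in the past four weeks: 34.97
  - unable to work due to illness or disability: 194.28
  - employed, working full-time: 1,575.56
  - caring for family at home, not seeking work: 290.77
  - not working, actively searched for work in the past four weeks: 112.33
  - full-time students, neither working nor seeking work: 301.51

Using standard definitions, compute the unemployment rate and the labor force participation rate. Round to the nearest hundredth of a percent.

Unemployment rate ≈ 6.66%; labor force participation rate ≈ 67.26%.

Employed = 1,575.56 thousand.
Unemployed = 112.33 thousand.
Labor force = 1,575.56 + 112.33 = 1,687.89 thousand.
Not in labor force = 34.97 + 194.28 + 290.77 + 301.51 = 821.53 thousand (those not working and not actively searching are outside the labor force — including those who want a job but have given up searching).
Civilian working-age population = 1,687.89 + 821.53 = 2,509.42 thousand.
Unemployment rate = 112.33 / 1,687.89 = 6.66%.
Labor force participation rate = 1,687.89 / 2,509.42 = 67.26%.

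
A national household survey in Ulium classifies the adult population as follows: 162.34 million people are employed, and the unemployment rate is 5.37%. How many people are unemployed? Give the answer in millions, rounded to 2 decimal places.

Let U be the number unemployed. The labor force is E + U, and U/(E+U) = 0.0537.
So U = 0.0537 × 162.34 / (1 − 0.0537) = 8.7177 / 0.9463 ≈ 9.21 million.

About 9.21 million are unemployed.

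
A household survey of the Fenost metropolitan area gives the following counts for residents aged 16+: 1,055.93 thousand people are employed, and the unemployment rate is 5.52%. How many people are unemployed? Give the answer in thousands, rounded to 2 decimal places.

About 61.69 thousand are unemployed.

Let U be the number unemployed. The labor force is E + U, and U/(E+U) = 0.0552.
So U = 0.0552 × 1,055.93 / (1 − 0.0552) = 58.2873 / 0.9448 ≈ 61.69 thousand.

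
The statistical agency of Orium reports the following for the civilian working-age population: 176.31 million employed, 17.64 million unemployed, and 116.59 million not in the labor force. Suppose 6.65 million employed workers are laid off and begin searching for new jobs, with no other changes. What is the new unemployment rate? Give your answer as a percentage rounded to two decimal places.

Initially, labor force = 176.31 + 17.64 = 193.95 million, so u = 17.64/193.95 = 9.10%.
After the change, employed falls and unemployed rises by 6.65; labor force unchanged → E = 169.66, U = 24.29, labor force = 193.95 million.
New unemployment rate = 24.29 / 193.95 = 12.52%.

New unemployment rate ≈ 12.52%.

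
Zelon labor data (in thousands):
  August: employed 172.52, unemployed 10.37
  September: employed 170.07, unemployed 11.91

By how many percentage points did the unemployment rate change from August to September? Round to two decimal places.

August: labor force = 172.52 + 10.37 = 182.89; u = 10.37/182.89 = 5.67%.
September: labor force = 170.07 + 11.91 = 181.98; u = 11.91/181.98 = 6.54%.
Change = 6.54% − 5.67% = +0.87 pp.

The unemployment rate changed by +0.87 percentage points.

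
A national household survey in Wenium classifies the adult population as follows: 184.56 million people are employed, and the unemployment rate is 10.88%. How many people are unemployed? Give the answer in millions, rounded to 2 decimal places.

About 22.53 million are unemployed.

Let U be the number unemployed. The labor force is E + U, and U/(E+U) = 0.1088.
So U = 0.1088 × 184.56 / (1 − 0.1088) = 20.0801 / 0.8912 ≈ 22.53 million.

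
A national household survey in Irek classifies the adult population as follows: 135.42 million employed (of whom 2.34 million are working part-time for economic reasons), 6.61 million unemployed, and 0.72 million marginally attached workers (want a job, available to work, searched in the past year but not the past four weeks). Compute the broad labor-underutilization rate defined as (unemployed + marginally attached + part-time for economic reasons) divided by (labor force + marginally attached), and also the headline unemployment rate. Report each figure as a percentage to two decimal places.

Broad underutilization rate ≈ 6.77%; headline unemployment rate ≈ 4.65%.

Labor force = 135.42 + 6.61 = 142.03 million.
Numerator = 6.61 + 0.72 + 2.34 = 9.67 million.
Denominator = 142.03 + 0.72 = 142.75 million.
Broad rate = 9.67 / 142.75 = 6.77%.
Headline unemployment rate = 6.61 / 142.03 = 4.65%.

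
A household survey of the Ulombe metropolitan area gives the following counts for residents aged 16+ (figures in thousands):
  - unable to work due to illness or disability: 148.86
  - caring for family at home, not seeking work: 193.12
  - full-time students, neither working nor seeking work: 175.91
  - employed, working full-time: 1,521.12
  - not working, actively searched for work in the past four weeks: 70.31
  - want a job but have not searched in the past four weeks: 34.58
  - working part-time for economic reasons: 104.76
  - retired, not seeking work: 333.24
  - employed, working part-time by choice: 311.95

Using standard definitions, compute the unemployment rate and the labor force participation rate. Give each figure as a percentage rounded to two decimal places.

Employed = 1,521.12 + 104.76 + 311.95 = 1,937.83 thousand (anyone who worked, including part-time for economic reasons, counts as employed).
Unemployed = 70.31 thousand.
Labor force = 1,937.83 + 70.31 = 2,008.14 thousand.
Not in labor force = 148.86 + 193.12 + 175.91 + 34.58 + 333.24 = 885.71 thousand (those not working and not actively searching are outside the labor force — including those who want a job but have given up searching).
Civilian working-age population = 2,008.14 + 885.71 = 2,893.85 thousand.
Unemployment rate = 70.31 / 2,008.14 = 3.50%.
Labor force participation rate = 2,008.14 / 2,893.85 = 69.39%.

Unemployment rate ≈ 3.50%; labor force participation rate ≈ 69.39%.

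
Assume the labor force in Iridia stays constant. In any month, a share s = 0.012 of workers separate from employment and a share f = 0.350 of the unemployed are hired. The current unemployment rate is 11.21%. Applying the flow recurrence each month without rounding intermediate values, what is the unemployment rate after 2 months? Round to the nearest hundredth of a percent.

Unemployment rate after two months ≈ 6.53%.

With a fixed labor force, u_{t+1} = u_t + s·(1−u_t) − f·u_t = u_t·(1−s−f) + s.
Here 1−s−f = 0.638 and s = 0.012.
u_1 = 0.112100 × 0.638 + 0.012 = 0.083520.
u_2 = 0.083520 × 0.638 + 0.012 = 0.065286.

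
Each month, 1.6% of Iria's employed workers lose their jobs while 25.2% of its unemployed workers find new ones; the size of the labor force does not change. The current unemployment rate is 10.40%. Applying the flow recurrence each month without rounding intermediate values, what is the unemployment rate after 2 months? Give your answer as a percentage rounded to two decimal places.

With a fixed labor force, u_{t+1} = u_t + s·(1−u_t) − f·u_t = u_t·(1−s−f) + s.
Here 1−s−f = 0.732 and s = 0.016.
u_1 = 0.104000 × 0.732 + 0.016 = 0.092128.
u_2 = 0.092128 × 0.732 + 0.016 = 0.083438.

Unemployment rate after two months ≈ 8.34%.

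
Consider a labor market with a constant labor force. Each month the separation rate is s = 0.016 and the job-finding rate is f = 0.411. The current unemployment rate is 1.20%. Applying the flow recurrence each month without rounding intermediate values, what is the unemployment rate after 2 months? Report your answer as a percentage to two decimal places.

Unemployment rate after two months ≈ 2.91%.

With a fixed labor force, u_{t+1} = u_t + s·(1−u_t) − f·u_t = u_t·(1−s−f) + s.
Here 1−s−f = 0.573 and s = 0.016.
u_1 = 0.012000 × 0.573 + 0.016 = 0.022876.
u_2 = 0.022876 × 0.573 + 0.016 = 0.029108.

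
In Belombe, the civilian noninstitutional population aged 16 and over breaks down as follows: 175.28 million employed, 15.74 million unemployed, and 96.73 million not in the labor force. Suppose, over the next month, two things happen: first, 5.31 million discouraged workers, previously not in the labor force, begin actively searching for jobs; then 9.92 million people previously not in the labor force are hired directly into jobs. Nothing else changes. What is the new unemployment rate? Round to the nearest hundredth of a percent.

New unemployment rate ≈ 10.21%.

Initially, labor force = 175.28 + 15.74 = 191.02 million, so u = 15.74/191.02 = 8.24%.
After the first change, unemployed and labor force both rise by 5.31 → E = 175.28, U = 21.05, labor force = 196.33 million.
After the second change, employed and labor force both rise by 9.92; unemployed unchanged → E = 185.20, U = 21.05, labor force = 206.25 million.
New unemployment rate = 21.05 / 206.25 = 10.21%.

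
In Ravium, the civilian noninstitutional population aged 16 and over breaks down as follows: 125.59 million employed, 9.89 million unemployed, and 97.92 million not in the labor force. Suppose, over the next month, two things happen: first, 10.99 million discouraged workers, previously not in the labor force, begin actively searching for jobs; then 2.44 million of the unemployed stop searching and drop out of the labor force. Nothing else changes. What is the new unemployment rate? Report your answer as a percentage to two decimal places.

New unemployment rate ≈ 12.80%.

Initially, labor force = 125.59 + 9.89 = 135.48 million, so u = 9.89/135.48 = 7.30%.
After the first change, unemployed and labor force both rise by 10.99 → E = 125.59, U = 20.88, labor force = 146.47 million.
After the second change, unemployed and labor force both fall by 2.44 → E = 125.59, U = 18.44, labor force = 144.03 million.
New unemployment rate = 18.44 / 144.03 = 12.80%.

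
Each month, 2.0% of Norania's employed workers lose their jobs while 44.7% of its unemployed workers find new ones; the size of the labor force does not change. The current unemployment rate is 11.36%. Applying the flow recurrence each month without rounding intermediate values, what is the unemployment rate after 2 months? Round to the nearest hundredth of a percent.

Unemployment rate after two months ≈ 6.29%.

With a fixed labor force, u_{t+1} = u_t + s·(1−u_t) − f·u_t = u_t·(1−s−f) + s.
Here 1−s−f = 0.533 and s = 0.020.
u_1 = 0.113600 × 0.533 + 0.020 = 0.080549.
u_2 = 0.080549 × 0.533 + 0.020 = 0.062933.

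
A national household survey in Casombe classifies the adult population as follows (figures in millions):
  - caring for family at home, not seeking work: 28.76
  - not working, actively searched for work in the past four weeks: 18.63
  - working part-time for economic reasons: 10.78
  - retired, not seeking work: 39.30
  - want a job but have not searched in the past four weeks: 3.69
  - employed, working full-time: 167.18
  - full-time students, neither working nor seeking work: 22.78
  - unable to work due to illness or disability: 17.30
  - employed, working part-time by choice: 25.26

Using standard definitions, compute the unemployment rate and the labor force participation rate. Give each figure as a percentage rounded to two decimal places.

Unemployment rate ≈ 8.40%; labor force participation rate ≈ 66.49%.

Employed = 10.78 + 167.18 + 25.26 = 203.22 million (anyone who worked, including part-time for economic reasons, counts as employed).
Unemployed = 18.63 million.
Labor force = 203.22 + 18.63 = 221.85 million.
Not in labor force = 28.76 + 39.30 + 3.69 + 22.78 + 17.30 = 111.83 million (those not working and not actively searching are outside the labor force — including those who want a job but have given up searching).
Civilian working-age population = 221.85 + 111.83 = 333.68 million.
Unemployment rate = 18.63 / 221.85 = 8.40%.
Labor force participation rate = 221.85 / 333.68 = 66.49%.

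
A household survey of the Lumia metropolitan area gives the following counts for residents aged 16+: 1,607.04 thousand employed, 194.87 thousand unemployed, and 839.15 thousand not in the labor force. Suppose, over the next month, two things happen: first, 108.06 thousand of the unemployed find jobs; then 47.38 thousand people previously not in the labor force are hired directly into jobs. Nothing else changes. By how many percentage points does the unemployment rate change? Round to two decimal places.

The unemployment rate changes by −6.12 percentage points.

Initially, labor force = 1,607.04 + 194.87 = 1,801.91 thousand, so u = 194.87/1,801.91 = 10.81%.
After the first change, unemployed falls and employed rises by 108.06; labor force unchanged → E = 1,715.10, U = 86.81, labor force = 1,801.91 thousand.
After the second change, employed and labor force both rise by 47.38; unemployed unchanged → E = 1,762.48, U = 86.81, labor force = 1,849.29 thousand.
New unemployment rate = 86.81 / 1,849.29 = 4.69%.
Change = 4.69% − 10.81% = −6.12 percentage points.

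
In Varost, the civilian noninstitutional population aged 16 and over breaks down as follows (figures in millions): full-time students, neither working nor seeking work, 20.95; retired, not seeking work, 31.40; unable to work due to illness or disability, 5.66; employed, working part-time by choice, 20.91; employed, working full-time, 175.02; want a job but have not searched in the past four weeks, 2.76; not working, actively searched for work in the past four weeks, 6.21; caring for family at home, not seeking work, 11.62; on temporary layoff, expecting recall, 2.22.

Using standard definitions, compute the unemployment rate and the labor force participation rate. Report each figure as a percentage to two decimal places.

Unemployment rate ≈ 4.13%; labor force participation rate ≈ 73.84%.

Employed = 20.91 + 175.02 = 195.93 million.
Unemployed = 6.21 + 2.22 = 8.43 million (jobless and actively searching, or on temporary layoff).
Labor force = 195.93 + 8.43 = 204.36 million.
Not in labor force = 20.95 + 31.40 + 5.66 + 2.76 + 11.62 = 72.39 million (those not working and not actively searching are outside the labor force — including those who want a job but have given up searching).
Civilian working-age population = 204.36 + 72.39 = 276.75 million.
Unemployment rate = 8.43 / 204.36 = 4.13%.
Labor force participation rate = 204.36 / 276.75 = 73.84%.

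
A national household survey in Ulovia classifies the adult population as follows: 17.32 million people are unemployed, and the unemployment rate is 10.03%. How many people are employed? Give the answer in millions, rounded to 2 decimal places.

About 155.36 million are employed.

Labor force = U / u = 17.32 / 0.1003 ≈ 172.68 million.
Employed = labor force − unemployed = 172.68 − 17.32 = 155.36 million.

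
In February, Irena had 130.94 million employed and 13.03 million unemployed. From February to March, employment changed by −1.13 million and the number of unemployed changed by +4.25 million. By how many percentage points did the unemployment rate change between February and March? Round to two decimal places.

The unemployment rate changed by +2.70 percentage points.

February: labor force = 130.94 + 13.03 = 143.97; u = 13.03/143.97 = 9.05%.
March: labor force = 129.81 + 17.28 = 147.09; u = 17.28/147.09 = 11.75%.
Change = 11.75% − 9.05% = +2.70 pp.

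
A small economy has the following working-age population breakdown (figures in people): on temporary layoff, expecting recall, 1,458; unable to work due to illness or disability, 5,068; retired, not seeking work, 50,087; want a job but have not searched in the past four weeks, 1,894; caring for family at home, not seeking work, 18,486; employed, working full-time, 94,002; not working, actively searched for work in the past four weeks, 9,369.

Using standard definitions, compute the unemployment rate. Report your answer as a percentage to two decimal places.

Employed = 94,002.
Unemployed = 1,458 + 9,369 = 10,827 (jobless and actively searching, or on temporary layoff).
Labor force = 94,002 + 10,827 = 104,829.
Unemployment rate = 10,827 / 104,829 = 10.33%.

Unemployment rate ≈ 10.33%.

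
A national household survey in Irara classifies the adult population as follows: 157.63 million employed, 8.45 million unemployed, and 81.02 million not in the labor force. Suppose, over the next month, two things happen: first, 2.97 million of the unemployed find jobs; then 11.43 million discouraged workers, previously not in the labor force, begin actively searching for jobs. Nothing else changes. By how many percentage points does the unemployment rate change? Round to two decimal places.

Initially, labor force = 157.63 + 8.45 = 166.08 million, so u = 8.45/166.08 = 5.09%.
After the first change, unemployed falls and employed rises by 2.97; labor force unchanged → E = 160.60, U = 5.48, labor force = 166.08 million.
After the second change, unemployed and labor force both rise by 11.43 → E = 160.60, U = 16.91, labor force = 177.51 million.
New unemployment rate = 16.91 / 177.51 = 9.53%.
Change = 9.53% − 5.09% = +4.44 percentage points.

The unemployment rate changes by +4.44 percentage points.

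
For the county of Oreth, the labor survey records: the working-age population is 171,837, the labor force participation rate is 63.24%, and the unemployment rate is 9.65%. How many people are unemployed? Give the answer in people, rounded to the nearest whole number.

Labor force = 0.6324 × 171,837 = 108,670.
Unemployed = 0.0965 × 108,670 ≈ 10,487.

About 10,487 are unemployed.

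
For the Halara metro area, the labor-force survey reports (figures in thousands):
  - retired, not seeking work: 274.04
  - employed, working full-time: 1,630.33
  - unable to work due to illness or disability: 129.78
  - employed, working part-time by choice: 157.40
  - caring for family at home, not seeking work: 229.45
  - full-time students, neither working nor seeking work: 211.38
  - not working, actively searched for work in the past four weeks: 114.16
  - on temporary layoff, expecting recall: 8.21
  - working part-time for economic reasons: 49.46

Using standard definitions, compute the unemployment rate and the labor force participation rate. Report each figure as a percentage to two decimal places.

Employed = 1,630.33 + 157.40 + 49.46 = 1,837.19 thousand (anyone who worked, including part-time for economic reasons, counts as employed).
Unemployed = 114.16 + 8.21 = 122.37 thousand (jobless and actively searching, or on temporary layoff).
Labor force = 1,837.19 + 122.37 = 1,959.56 thousand.
Not in labor force = 274.04 + 129.78 + 229.45 + 211.38 = 844.65 thousand (those not working and not actively searching are outside the labor force).
Civilian working-age population = 1,959.56 + 844.65 = 2,804.21 thousand.
Unemployment rate = 122.37 / 1,959.56 = 6.24%.
Labor force participation rate = 1,959.56 / 2,804.21 = 69.88%.

Unemployment rate ≈ 6.24%; labor force participation rate ≈ 69.88%.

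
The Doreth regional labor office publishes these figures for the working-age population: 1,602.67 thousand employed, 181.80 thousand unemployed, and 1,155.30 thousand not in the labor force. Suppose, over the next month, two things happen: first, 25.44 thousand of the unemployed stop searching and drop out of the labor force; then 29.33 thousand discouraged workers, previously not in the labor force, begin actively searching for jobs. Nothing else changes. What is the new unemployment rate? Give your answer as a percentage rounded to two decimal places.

Initially, labor force = 1,602.67 + 181.80 = 1,784.47 thousand, so u = 181.80/1,784.47 = 10.19%.
After the first change, unemployed and labor force both fall by 25.44 → E = 1,602.67, U = 156.36, labor force = 1,759.03 thousand.
After the second change, unemployed and labor force both rise by 29.33 → E = 1,602.67, U = 185.69, labor force = 1,788.36 thousand.
New unemployment rate = 185.69 / 1,788.36 = 10.38%.

New unemployment rate ≈ 10.38%.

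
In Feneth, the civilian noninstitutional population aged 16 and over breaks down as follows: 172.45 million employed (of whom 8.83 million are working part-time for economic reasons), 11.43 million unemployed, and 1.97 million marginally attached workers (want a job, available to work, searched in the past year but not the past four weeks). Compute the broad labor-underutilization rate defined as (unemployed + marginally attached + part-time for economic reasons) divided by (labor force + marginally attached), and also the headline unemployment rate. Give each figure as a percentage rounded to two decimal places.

Broad underutilization rate ≈ 11.96%; headline unemployment rate ≈ 6.22%.

Labor force = 172.45 + 11.43 = 183.88 million.
Numerator = 11.43 + 1.97 + 8.83 = 22.23 million.
Denominator = 183.88 + 1.97 = 185.85 million.
Broad rate = 22.23 / 185.85 = 11.96%.
Headline unemployment rate = 11.43 / 183.88 = 6.22%.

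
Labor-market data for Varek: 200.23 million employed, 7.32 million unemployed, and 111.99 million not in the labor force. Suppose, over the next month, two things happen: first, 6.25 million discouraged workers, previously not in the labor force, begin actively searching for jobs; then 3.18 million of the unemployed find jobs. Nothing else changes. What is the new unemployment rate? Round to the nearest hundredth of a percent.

New unemployment rate ≈ 4.86%.

Initially, labor force = 200.23 + 7.32 = 207.55 million, so u = 7.32/207.55 = 3.53%.
After the first change, unemployed and labor force both rise by 6.25 → E = 200.23, U = 13.57, labor force = 213.80 million.
After the second change, unemployed falls and employed rises by 3.18; labor force unchanged → E = 203.41, U = 10.39, labor force = 213.80 million.
New unemployment rate = 10.39 / 213.80 = 4.86%.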